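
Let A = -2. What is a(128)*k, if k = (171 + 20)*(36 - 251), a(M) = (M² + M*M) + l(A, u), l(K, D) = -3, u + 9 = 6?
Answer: -1345494725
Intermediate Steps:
u = -3 (u = -9 + 6 = -3)
a(M) = -3 + 2*M² (a(M) = (M² + M*M) - 3 = (M² + M²) - 3 = 2*M² - 3 = -3 + 2*M²)
k = -41065 (k = 191*(-215) = -41065)
a(128)*k = (-3 + 2*128²)*(-41065) = (-3 + 2*16384)*(-41065) = (-3 + 32768)*(-41065) = 32765*(-41065) = -1345494725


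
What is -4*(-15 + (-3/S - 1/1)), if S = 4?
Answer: 67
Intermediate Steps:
-4*(-15 + (-3/S - 1/1)) = -4*(-15 + (-3/4 - 1/1)) = -4*(-15 + (-3*1/4 - 1*1)) = -4*(-15 + (-3/4 - 1)) = -4*(-15 - 7/4) = -4*(-67/4) = 67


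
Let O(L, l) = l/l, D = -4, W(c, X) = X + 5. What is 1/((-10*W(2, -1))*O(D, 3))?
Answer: -1/40 ≈ -0.025000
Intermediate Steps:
W(c, X) = 5 + X
O(L, l) = 1
1/((-10*W(2, -1))*O(D, 3)) = 1/(-10*(5 - 1)*1) = 1/(-10*4*1) = 1/(-40*1) = 1/(-40) = -1/40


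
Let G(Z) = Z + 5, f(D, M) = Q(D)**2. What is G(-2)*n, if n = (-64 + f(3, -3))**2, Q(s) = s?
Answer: 9075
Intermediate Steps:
f(D, M) = D**2
G(Z) = 5 + Z
n = 3025 (n = (-64 + 3**2)**2 = (-64 + 9)**2 = (-55)**2 = 3025)
G(-2)*n = (5 - 2)*3025 = 3*3025 = 9075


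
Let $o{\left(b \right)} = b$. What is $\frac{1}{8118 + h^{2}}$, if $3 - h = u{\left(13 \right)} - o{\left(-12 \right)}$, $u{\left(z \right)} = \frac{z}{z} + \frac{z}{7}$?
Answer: $\frac{49}{404671} \approx 0.00012109$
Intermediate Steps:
$u{\left(z \right)} = 1 + \frac{z}{7}$ ($u{\left(z \right)} = 1 + z \frac{1}{7} = 1 + \frac{z}{7}$)
$h = - \frac{83}{7}$ ($h = 3 - \left(\left(1 + \frac{1}{7} \cdot 13\right) - -12\right) = 3 - \left(\left(1 + \frac{13}{7}\right) + 12\right) = 3 - \left(\frac{20}{7} + 12\right) = 3 - \frac{104}{7} = - \frac{83}{7} \approx -11.857$)
$\frac{1}{8118 + h^{2}} = \frac{1}{8118 + \left(- \frac{83}{7}\right)^{2}} = \frac{1}{8118 + \frac{6889}{49}} = \frac{1}{\frac{404671}{49}} = \frac{49}{404671}$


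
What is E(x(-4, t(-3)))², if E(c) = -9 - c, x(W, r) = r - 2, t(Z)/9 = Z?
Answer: 400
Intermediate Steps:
t(Z) = 9*Z
x(W, r) = -2 + r
E(x(-4, t(-3)))² = (-9 - (-2 + 9*(-3)))² = (-9 - (-2 - 27))² = (-9 - 1*(-29))² = (-9 + 29)² = 20² = 400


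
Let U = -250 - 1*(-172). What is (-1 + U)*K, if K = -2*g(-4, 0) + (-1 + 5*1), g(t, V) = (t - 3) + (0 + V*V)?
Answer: -1422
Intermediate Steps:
g(t, V) = -3 + t + V**2 (g(t, V) = (-3 + t) + (0 + V**2) = (-3 + t) + V**2 = -3 + t + V**2)
U = -78 (U = -250 + 172 = -78)
K = 18 (K = -2*(-3 - 4 + 0**2) + (-1 + 5*1) = -2*(-3 - 4 + 0) + (-1 + 5) = -2*(-7) + 4 = 14 + 4 = 18)
(-1 + U)*K = (-1 - 78)*18 = -79*18 = -1422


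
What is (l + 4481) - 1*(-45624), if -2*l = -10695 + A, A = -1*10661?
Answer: 60783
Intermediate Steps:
A = -10661
l = 10678 (l = -(-10695 - 10661)/2 = -1/2*(-21356) = 10678)
(l + 4481) - 1*(-45624) = (10678 + 4481) - 1*(-45624) = 15159 + 45624 = 60783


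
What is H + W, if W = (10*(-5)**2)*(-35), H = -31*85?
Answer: -11385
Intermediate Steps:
H = -2635
W = -8750 (W = (10*25)*(-35) = 250*(-35) = -8750)
H + W = -2635 - 8750 = -11385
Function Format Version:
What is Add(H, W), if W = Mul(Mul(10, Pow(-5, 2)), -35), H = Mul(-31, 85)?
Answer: -11385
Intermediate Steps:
H = -2635
W = -8750 (W = Mul(Mul(10, 25), -35) = Mul(250, -35) = -8750)
Add(H, W) = Add(-2635, -8750) = -11385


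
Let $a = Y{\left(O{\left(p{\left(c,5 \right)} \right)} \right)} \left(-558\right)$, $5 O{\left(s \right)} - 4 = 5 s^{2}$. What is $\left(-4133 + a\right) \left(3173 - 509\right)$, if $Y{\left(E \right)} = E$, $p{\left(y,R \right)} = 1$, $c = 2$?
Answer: $- \frac{68430168}{5} \approx -1.3686 \cdot 10^{7}$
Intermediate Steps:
$O{\left(s \right)} = \frac{4}{5} + s^{2}$ ($O{\left(s \right)} = \frac{4}{5} + \frac{5 s^{2}}{5} = \frac{4}{5} + s^{2}$)
$a = - \frac{5022}{5}$ ($a = \left(\frac{4}{5} + 1^{2}\right) \left(-558\right) = \left(\frac{4}{5} + 1\right) \left(-558\right) = \frac{9}{5} \left(-558\right) = - \frac{5022}{5} \approx -1004.4$)
$\left(-4133 + a\right) \left(3173 - 509\right) = \left(-4133 - \frac{5022}{5}\right) \left(3173 - 509\right) = \left(- \frac{25687}{5}\right) 2664 = - \frac{68430168}{5}$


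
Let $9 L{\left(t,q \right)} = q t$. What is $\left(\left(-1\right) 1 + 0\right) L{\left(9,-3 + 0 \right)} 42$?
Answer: $126$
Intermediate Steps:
$L{\left(t,q \right)} = \frac{q t}{9}$
$\left(\left(-1\right) 1 + 0\right) L{\left(9,-3 + 0 \right)} 42 = \left(\left(-1\right) 1 + 0\right) \frac{1}{9} \left(-3 + 0\right) 9 \cdot 42 = \left(-1 + 0\right) \frac{1}{9} \left(-3\right) 9 \cdot 42 = \left(-1\right) \left(-3\right) 42 = 3 \cdot 42 = 126$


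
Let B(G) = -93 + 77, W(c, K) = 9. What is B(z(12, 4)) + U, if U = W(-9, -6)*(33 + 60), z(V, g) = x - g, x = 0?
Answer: 821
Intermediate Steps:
z(V, g) = -g (z(V, g) = 0 - g = -g)
U = 837 (U = 9*(33 + 60) = 9*93 = 837)
B(G) = -16
B(z(12, 4)) + U = -16 + 837 = 821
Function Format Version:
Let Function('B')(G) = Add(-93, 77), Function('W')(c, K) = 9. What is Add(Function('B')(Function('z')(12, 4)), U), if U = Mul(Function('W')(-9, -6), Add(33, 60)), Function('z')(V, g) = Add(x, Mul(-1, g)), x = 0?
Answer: 821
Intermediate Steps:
Function('z')(V, g) = Mul(-1, g) (Function('z')(V, g) = Add(0, Mul(-1, g)) = Mul(-1, g))
U = 837 (U = Mul(9, Add(33, 60)) = Mul(9, 93) = 837)
Function('B')(G) = -16
Add(Function('B')(Function('z')(12, 4)), U) = Add(-16, 837) = 821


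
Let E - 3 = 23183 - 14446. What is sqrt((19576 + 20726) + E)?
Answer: sqrt(49042) ≈ 221.45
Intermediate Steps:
E = 8740 (E = 3 + (23183 - 14446) = 3 + 8737 = 8740)
sqrt((19576 + 20726) + E) = sqrt((19576 + 20726) + 8740) = sqrt(40302 + 8740) = sqrt(49042)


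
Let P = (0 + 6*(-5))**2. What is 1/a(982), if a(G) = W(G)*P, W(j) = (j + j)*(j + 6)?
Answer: 1/1746388800 ≈ 5.7261e-10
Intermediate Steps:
W(j) = 2*j*(6 + j) (W(j) = (2*j)*(6 + j) = 2*j*(6 + j))
P = 900 (P = (0 - 30)**2 = (-30)**2 = 900)
a(G) = 1800*G*(6 + G) (a(G) = (2*G*(6 + G))*900 = 1800*G*(6 + G))
1/a(982) = 1/(1800*982*(6 + 982)) = 1/(1800*982*988) = 1/1746388800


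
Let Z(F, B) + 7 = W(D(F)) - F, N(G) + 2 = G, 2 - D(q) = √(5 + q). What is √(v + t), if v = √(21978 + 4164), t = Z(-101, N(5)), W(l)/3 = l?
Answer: √(100 + √26142 - 12*I*√6) ≈ 16.202 - 0.9071*I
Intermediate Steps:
D(q) = 2 - √(5 + q)
W(l) = 3*l
N(G) = -2 + G
Z(F, B) = -1 - F - 3*√(5 + F) (Z(F, B) = -7 + (3*(2 - √(5 + F)) - F) = -7 + ((6 - 3*√(5 + F)) - F) = -7 + (6 - F - 3*√(5 + F)) = -1 - F - 3*√(5 + F))
t = 100 - 12*I*√6 (t = -1 - 1*(-101) - 3*√(5 - 101) = -1 + 101 - 12*I*√6 = 100 - 12*I*√6 ≈ 100.0 - 29.394*I)
v = √26142 ≈ 161.68
√(v + t) = √(√26142 + (100 - 12*I*√6)) = √(100 + √26142 - 12*I*√6)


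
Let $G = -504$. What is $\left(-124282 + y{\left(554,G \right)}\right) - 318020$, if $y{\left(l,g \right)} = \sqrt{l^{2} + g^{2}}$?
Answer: $-442302 + 2 \sqrt{140233} \approx -4.4155 \cdot 10^{5}$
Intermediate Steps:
$y{\left(l,g \right)} = \sqrt{g^{2} + l^{2}}$
$\left(-124282 + y{\left(554,G \right)}\right) - 318020 = \left(-124282 + \sqrt{\left(-504\right)^{2} + 554^{2}}\right) - 318020 = \left(-124282 + \sqrt{254016 + 306916}\right) - 318020 = \left(-124282 + \sqrt{560932}\right) - 318020 = \left(-124282 + 2 \sqrt{140233}\right) - 318020 = -442302 + 2 \sqrt{140233}$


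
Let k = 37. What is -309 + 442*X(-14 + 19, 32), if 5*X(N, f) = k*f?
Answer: 521783/5 ≈ 1.0436e+5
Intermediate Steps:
X(N, f) = 37*f/5 (X(N, f) = (37*f)/5 = 37*f/5)
-309 + 442*X(-14 + 19, 32) = -309 + 442*((37/5)*32) = -309 + 442*(1184/5) = -309 + 523328/5 = 521783/5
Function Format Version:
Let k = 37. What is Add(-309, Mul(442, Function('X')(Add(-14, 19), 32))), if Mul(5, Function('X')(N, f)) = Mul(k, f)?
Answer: Rational(521783, 5) ≈ 1.0436e+5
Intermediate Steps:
Function('X')(N, f) = Mul(Rational(37, 5), f) (Function('X')(N, f) = Mul(Rational(1, 5), Mul(37, f)) = Mul(Rational(37, 5), f))
Add(-309, Mul(442, Function('X')(Add(-14, 19), 32))) = Add(-309, Mul(442, Mul(Rational(37, 5), 32))) = Add(-309, Mul(442, Rational(1184, 5))) = Add(-309, Rational(523328, 5)) = Rational(521783, 5)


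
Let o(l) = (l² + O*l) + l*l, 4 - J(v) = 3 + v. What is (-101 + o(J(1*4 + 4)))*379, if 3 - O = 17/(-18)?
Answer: -208829/18 ≈ -11602.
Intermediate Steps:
J(v) = 1 - v (J(v) = 4 - (3 + v) = 4 + (-3 - v) = 1 - v)
O = 71/18 (O = 3 - 17/(-18) = 3 - 17*(-1)/18 = 3 - 1*(-17/18) = 3 + 17/18 = 71/18 ≈ 3.9444)
o(l) = 2*l² + 71*l/18 (o(l) = (l² + 71*l/18) + l*l = (l² + 71*l/18) + l² = 2*l² + 71*l/18)
(-101 + o(J(1*4 + 4)))*379 = (-101 + (1 - (1*4 + 4))*(71 + 36*(1 - (1*4 + 4)))/18)*379 = (-101 + (1 - (4 + 4))*(71 + 36*(1 - (4 + 4)))/18)*379 = (-101 + (1 - 1*8)*(71 + 36*(1 - 1*8))/18)*379 = (-101 + (1 - 8)*(71 + 36*(1 - 8))/18)*379 = (-101 + (1/18)*(-7)*(71 + 36*(-7)))*379 = (-101 + (1/18)*(-7)*(71 - 252))*379 = (-101 + (1/18)*(-7)*(-181))*379 = (-101 + 1267/18)*379 = -551/18*379 = -208829/18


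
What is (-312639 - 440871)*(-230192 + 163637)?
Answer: 50149858050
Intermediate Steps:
(-312639 - 440871)*(-230192 + 163637) = -753510*(-66555) = 50149858050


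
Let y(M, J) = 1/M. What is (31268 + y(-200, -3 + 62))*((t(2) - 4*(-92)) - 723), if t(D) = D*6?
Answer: -2144984457/200 ≈ -1.0725e+7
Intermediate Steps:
t(D) = 6*D
(31268 + y(-200, -3 + 62))*((t(2) - 4*(-92)) - 723) = (31268 + 1/(-200))*((6*2 - 4*(-92)) - 723) = (31268 - 1/200)*((12 + 368) - 723) = 6253599*(380 - 723)/200 = (6253599/200)*(-343) = -2144984457/200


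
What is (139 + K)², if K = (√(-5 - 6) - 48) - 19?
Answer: (72 + I*√11)² ≈ 5173.0 + 477.59*I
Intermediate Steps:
K = -67 + I*√11 (K = (√(-11) - 48) - 19 = (I*√11 - 48) - 19 = (-48 + I*√11) - 19 = -67 + I*√11 ≈ -67.0 + 3.3166*I)
(139 + K)² = (139 + (-67 + I*√11))² = (72 + I*√11)²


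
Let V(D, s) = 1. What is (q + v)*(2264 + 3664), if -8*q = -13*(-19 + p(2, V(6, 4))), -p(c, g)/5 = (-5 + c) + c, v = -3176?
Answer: -18962190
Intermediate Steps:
p(c, g) = 25 - 10*c (p(c, g) = -5*((-5 + c) + c) = -5*(-5 + 2*c) = 25 - 10*c)
q = -91/4 (q = -(-13)*(-19 + (25 - 10*2))/8 = -(-13)*(-19 + (25 - 20))/8 = -(-13)*(-19 + 5)/8 = -(-13)*(-14)/8 = -⅛*182 = -91/4 ≈ -22.750)
(q + v)*(2264 + 3664) = (-91/4 - 3176)*(2264 + 3664) = -12795/4*5928 = -18962190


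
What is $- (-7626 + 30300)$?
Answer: $-22674$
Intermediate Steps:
$- (-7626 + 30300) = \left(-1\right) 22674 = -22674$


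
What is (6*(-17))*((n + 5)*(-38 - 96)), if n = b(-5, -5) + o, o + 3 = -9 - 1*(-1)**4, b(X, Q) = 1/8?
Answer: -215271/2 ≈ -1.0764e+5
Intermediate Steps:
b(X, Q) = 1/8
o = -13 (o = -3 + (-9 - 1*(-1)**4) = -3 + (-9 - 1*1) = -3 + (-9 - 1) = -3 - 10 = -13)
n = -103/8 (n = 1/8 - 13 = -103/8 ≈ -12.875)
(6*(-17))*((n + 5)*(-38 - 96)) = (6*(-17))*((-103/8 + 5)*(-38 - 96)) = -(-3213)*(-134)/4 = -102*4221/4 = -215271/2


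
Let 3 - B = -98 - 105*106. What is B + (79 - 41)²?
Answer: 12675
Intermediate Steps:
B = 11231 (B = 3 - (-98 - 105*106) = 3 - (-98 - 11130) = 3 - 1*(-11228) = 3 + 11228 = 11231)
B + (79 - 41)² = 11231 + (79 - 41)² = 11231 + 38² = 11231 + 1444 = 12675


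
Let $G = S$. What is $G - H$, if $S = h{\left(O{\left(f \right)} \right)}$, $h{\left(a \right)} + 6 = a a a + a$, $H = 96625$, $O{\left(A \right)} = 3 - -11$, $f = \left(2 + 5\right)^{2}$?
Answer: $-93873$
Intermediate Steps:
$f = 49$ ($f = 7^{2} = 49$)
$O{\left(A \right)} = 14$ ($O{\left(A \right)} = 3 + 11 = 14$)
$h{\left(a \right)} = -6 + a + a^{3}$ ($h{\left(a \right)} = -6 + \left(a a a + a\right) = -6 + \left(a^{2} a + a\right) = -6 + \left(a^{3} + a\right) = -6 + \left(a + a^{3}\right) = -6 + a + a^{3}$)
$S = 2752$ ($S = -6 + 14 + 14^{3} = -6 + 14 + 2744 = 2752$)
$G = 2752$
$G - H = 2752 - 96625 = -93873$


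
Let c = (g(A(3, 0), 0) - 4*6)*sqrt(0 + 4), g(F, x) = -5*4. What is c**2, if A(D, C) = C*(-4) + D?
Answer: 7744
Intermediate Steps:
A(D, C) = D - 4*C (A(D, C) = -4*C + D = D - 4*C)
g(F, x) = -20
c = -88 (c = (-20 - 4*6)*sqrt(0 + 4) = (-20 - 24)*sqrt(4) = -44*2 = -88)
c**2 = (-88)**2 = 7744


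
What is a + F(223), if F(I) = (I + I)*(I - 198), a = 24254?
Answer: 35404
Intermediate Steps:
F(I) = 2*I*(-198 + I) (F(I) = (2*I)*(-198 + I) = 2*I*(-198 + I))
a + F(223) = 24254 + 2*223*(-198 + 223) = 24254 + 2*223*25 = 24254 + 11150 = 35404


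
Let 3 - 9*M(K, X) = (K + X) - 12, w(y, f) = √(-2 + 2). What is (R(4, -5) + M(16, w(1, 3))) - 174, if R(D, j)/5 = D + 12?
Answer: -847/9 ≈ -94.111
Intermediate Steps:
R(D, j) = 60 + 5*D (R(D, j) = 5*(D + 12) = 5*(12 + D) = 60 + 5*D)
w(y, f) = 0 (w(y, f) = √0 = 0)
M(K, X) = 5/3 - K/9 - X/9 (M(K, X) = ⅓ - ((K + X) - 12)/9 = ⅓ - (-12 + K + X)/9 = ⅓ + (4/3 - K/9 - X/9) = 5/3 - K/9 - X/9)
(R(4, -5) + M(16, w(1, 3))) - 174 = ((60 + 5*4) + (5/3 - ⅑*16 - ⅑*0)) - 174 = ((60 + 20) + (5/3 - 16/9 + 0)) - 174 = (80 - ⅑) - 174 = 719/9 - 174 = -847/9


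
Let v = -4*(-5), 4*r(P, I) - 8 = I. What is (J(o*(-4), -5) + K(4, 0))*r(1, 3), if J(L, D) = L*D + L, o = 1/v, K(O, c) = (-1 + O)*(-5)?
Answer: -781/20 ≈ -39.050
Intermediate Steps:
r(P, I) = 2 + I/4
v = 20
K(O, c) = 5 - 5*O
o = 1/20 ≈ 0.050000
J(L, D) = L + D*L (J(L, D) = D*L + L = L + D*L)
(J(o*(-4), -5) + K(4, 0))*r(1, 3) = (((1/20)*(-4))*(1 - 5) + (5 - 5*4))*(2 + (1/4)*3) = (-1/5*(-4) + (5 - 20))*(2 + 3/4) = (4/5 - 15)*(11/4) = -71/5*11/4 = -781/20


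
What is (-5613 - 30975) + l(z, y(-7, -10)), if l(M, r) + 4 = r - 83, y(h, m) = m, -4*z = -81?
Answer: -36685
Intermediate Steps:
z = 81/4 (z = -¼*(-81) = 81/4 ≈ 20.250)
l(M, r) = -87 + r (l(M, r) = -4 + (r - 83) = -4 + (-83 + r) = -87 + r)
(-5613 - 30975) + l(z, y(-7, -10)) = (-5613 - 30975) + (-87 - 10) = -36588 - 97 = -36685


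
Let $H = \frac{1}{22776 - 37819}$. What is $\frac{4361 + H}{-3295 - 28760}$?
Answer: $- \frac{65602522}{482203365} \approx -0.13605$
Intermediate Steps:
$H = - \frac{1}{15043}$ ($H = \frac{1}{-15043} = - \frac{1}{15043} \approx -6.6476 \cdot 10^{-5}$)
$\frac{4361 + H}{-3295 - 28760} = \frac{4361 - \frac{1}{15043}}{-3295 - 28760} = \frac{65602522}{15043 \left(-32055\right)} = \frac{65602522}{15043} \left(- \frac{1}{32055}\right) = - \frac{65602522}{482203365}$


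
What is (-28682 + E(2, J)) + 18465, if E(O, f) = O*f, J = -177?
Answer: -10571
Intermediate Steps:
(-28682 + E(2, J)) + 18465 = (-28682 + 2*(-177)) + 18465 = (-28682 - 354) + 18465 = -29036 + 18465 = -10571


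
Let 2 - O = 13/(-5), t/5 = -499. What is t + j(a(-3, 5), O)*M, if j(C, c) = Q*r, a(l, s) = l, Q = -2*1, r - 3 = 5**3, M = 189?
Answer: -50879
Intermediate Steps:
t = -2495 (t = 5*(-499) = -2495)
O = 23/5 (O = 2 - 13/(-5) = 2 - 13*(-1)/5 = 2 - 1*(-13/5) = 2 + 13/5 = 23/5 ≈ 4.6000)
r = 128 (r = 3 + 5**3 = 3 + 125 = 128)
Q = -2
j(C, c) = -256 (j(C, c) = -2*128 = -256)
t + j(a(-3, 5), O)*M = -2495 - 256*189 = -2495 - 48384 = -50879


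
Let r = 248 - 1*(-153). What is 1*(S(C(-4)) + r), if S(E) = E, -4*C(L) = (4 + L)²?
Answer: 401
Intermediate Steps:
r = 401 (r = 248 + 153 = 401)
C(L) = -(4 + L)²/4
1*(S(C(-4)) + r) = 1*(-(4 - 4)²/4 + 401) = 1*(-¼*0² + 401) = 1*(-¼*0 + 401) = 1*(0 + 401) = 1*401 = 401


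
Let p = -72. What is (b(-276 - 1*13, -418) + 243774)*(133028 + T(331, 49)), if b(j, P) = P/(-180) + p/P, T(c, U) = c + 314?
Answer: 612948967847453/18810 ≈ 3.2586e+10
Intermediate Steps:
T(c, U) = 314 + c
b(j, P) = -72/P - P/180 (b(j, P) = P/(-180) - 72/P = P*(-1/180) - 72/P = -P/180 - 72/P = -72/P - P/180)
(b(-276 - 1*13, -418) + 243774)*(133028 + T(331, 49)) = ((-72/(-418) - 1/180*(-418)) + 243774)*(133028 + (314 + 331)) = ((-72*(-1/418) + 209/90) + 243774)*(133028 + 645) = ((36/209 + 209/90) + 243774)*133673 = (46921/18810 + 243774)*133673 = (4585435861/18810)*133673 = 612948967847453/18810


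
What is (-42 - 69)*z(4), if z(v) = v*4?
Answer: -1776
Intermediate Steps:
z(v) = 4*v
(-42 - 69)*z(4) = (-42 - 69)*(4*4) = -111*16 = -1776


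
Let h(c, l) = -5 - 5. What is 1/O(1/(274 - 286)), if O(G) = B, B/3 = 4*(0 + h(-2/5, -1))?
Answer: -1/120 ≈ -0.0083333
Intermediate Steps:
h(c, l) = -10
B = -120 (B = 3*(4*(0 - 10)) = 3*(4*(-10)) = 3*(-40) = -120)
O(G) = -120
1/O(1/(274 - 286)) = 1/(-120) = -1/120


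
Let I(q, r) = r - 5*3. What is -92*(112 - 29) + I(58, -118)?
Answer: -7769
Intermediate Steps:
I(q, r) = -15 + r (I(q, r) = r - 15 = -15 + r)
-92*(112 - 29) + I(58, -118) = -92*(112 - 29) + (-15 - 118) = -92*83 - 133 = -7636 - 133 = -7769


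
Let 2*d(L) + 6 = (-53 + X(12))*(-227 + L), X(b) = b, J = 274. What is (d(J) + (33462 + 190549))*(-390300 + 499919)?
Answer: 48899830091/2 ≈ 2.4450e+10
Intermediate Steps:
d(L) = 9301/2 - 41*L/2 (d(L) = -3 + ((-53 + 12)*(-227 + L))/2 = -3 + (-41*(-227 + L))/2 = -3 + (9307 - 41*L)/2 = -3 + (9307/2 - 41*L/2) = 9301/2 - 41*L/2)
(d(J) + (33462 + 190549))*(-390300 + 499919) = ((9301/2 - 41/2*274) + (33462 + 190549))*(-390300 + 499919) = ((9301/2 - 5617) + 224011)*109619 = (-1933/2 + 224011)*109619 = (446089/2)*109619 = 48899830091/2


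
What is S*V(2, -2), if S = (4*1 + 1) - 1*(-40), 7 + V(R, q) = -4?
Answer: -495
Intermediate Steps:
V(R, q) = -11 (V(R, q) = -7 - 4 = -11)
S = 45 (S = (4 + 1) + 40 = 5 + 40 = 45)
S*V(2, -2) = 45*(-11) = -495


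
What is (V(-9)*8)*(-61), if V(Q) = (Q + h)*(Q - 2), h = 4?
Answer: -26840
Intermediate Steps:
V(Q) = (-2 + Q)*(4 + Q) (V(Q) = (Q + 4)*(Q - 2) = (4 + Q)*(-2 + Q) = (-2 + Q)*(4 + Q))
(V(-9)*8)*(-61) = ((-8 + (-9)**2 + 2*(-9))*8)*(-61) = ((-8 + 81 - 18)*8)*(-61) = (55*8)*(-61) = 440*(-61) = -26840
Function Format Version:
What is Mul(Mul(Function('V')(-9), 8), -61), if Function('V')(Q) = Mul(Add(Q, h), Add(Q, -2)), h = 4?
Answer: -26840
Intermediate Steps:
Function('V')(Q) = Mul(Add(-2, Q), Add(4, Q)) (Function('V')(Q) = Mul(Add(Q, 4), Add(Q, -2)) = Mul(Add(4, Q), Add(-2, Q)) = Mul(Add(-2, Q), Add(4, Q)))
Mul(Mul(Function('V')(-9), 8), -61) = Mul(Mul(Add(-8, Pow(-9, 2), Mul(2, -9)), 8), -61) = Mul(Mul(Add(-8, 81, -18), 8), -61) = Mul(Mul(55, 8), -61) = Mul(440, -61) = -26840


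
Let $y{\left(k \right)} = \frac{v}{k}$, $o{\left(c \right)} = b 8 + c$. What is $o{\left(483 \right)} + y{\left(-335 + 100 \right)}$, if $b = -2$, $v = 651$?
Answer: $\frac{109094}{235} \approx 464.23$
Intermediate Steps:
$o{\left(c \right)} = -16 + c$ ($o{\left(c \right)} = \left(-2\right) 8 + c = -16 + c$)
$y{\left(k \right)} = \frac{651}{k}$
$o{\left(483 \right)} + y{\left(-335 + 100 \right)} = \left(-16 + 483\right) + \frac{651}{-335 + 100} = 467 + \frac{651}{-235} = 467 + 651 \left(- \frac{1}{235}\right) = 467 - \frac{651}{235} = \frac{109094}{235}$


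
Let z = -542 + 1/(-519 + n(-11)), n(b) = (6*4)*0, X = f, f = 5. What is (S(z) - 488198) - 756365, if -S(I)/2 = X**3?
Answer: -1244813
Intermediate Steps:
X = 5
n(b) = 0 (n(b) = 24*0 = 0)
z = -281299/519 (z = -542 + 1/(-519 + 0) = -542 + 1/(-519) = -542 - 1/519 = -281299/519 ≈ -542.00)
S(I) = -250 (S(I) = -2*5**3 = -2*125 = -250)
(S(z) - 488198) - 756365 = (-250 - 488198) - 756365 = -488448 - 756365 = -1244813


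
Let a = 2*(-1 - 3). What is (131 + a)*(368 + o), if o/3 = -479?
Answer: -131487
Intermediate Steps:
o = -1437 (o = 3*(-479) = -1437)
a = -8 (a = 2*(-4) = -8)
(131 + a)*(368 + o) = (131 - 8)*(368 - 1437) = 123*(-1069) = -131487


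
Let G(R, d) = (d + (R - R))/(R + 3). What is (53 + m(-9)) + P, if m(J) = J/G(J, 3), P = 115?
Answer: 186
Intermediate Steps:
G(R, d) = d/(3 + R) (G(R, d) = (d + 0)/(3 + R) = d/(3 + R))
m(J) = J*(1 + J/3) (m(J) = J/((3/(3 + J))) = J*(1 + J/3))
(53 + m(-9)) + P = (53 + (⅓)*(-9)*(3 - 9)) + 115 = (53 + (⅓)*(-9)*(-6)) + 115 = (53 + 18) + 115 = 71 + 115 = 186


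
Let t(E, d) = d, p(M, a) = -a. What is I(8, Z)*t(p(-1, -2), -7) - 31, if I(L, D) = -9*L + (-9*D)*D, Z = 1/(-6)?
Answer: 1899/4 ≈ 474.75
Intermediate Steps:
Z = -1/6 (Z = 1*(-1/6) = -1/6 ≈ -0.16667)
I(L, D) = -9*L - 9*D**2
I(8, Z)*t(p(-1, -2), -7) - 31 = (-9*8 - 9*(-1/6)**2)*(-7) - 31 = (-72 - 9*1/36)*(-7) - 31 = (-72 - 1/4)*(-7) - 31 = -289/4*(-7) - 31 = 2023/4 - 31 = 1899/4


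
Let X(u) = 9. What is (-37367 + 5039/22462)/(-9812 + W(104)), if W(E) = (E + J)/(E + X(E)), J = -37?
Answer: 31614858065/8301124106 ≈ 3.8085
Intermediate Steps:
W(E) = (-37 + E)/(9 + E) (W(E) = (E - 37)/(E + 9) = (-37 + E)/(9 + E))
(-37367 + 5039/22462)/(-9812 + W(104)) = (-37367 + 5039/22462)/(-9812 + (-37 + 104)/(9 + 104)) = (-37367 + 5039*(1/22462))/(-9812 + 67/113) = (-37367 + 5039/22462)/(-9812 + (1/113)*67) = -839332515/(22462*(-9812 + 67/113)) = -839332515/(22462*(-1108689/113)) = -839332515/22462*(-113/1108689) = 31614858065/8301124106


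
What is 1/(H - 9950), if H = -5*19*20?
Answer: -1/11850 ≈ -8.4388e-5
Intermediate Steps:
H = -1900 (H = -95*20 = -1900)
1/(H - 9950) = 1/(-1900 - 9950) = 1/(-11850) = -1/11850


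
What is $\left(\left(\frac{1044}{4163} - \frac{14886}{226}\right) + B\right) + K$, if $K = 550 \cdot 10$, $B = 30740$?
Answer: $\frac{17017117323}{470419} \approx 36174.0$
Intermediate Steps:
$K = 5500$
$\left(\left(\frac{1044}{4163} - \frac{14886}{226}\right) + B\right) + K = \left(\left(\frac{1044}{4163} - \frac{14886}{226}\right) + 30740\right) + 5500 = \left(\left(1044 \cdot \frac{1}{4163} - \frac{7443}{113}\right) + 30740\right) + 5500 = \left(\left(\frac{1044}{4163} - \frac{7443}{113}\right) + 30740\right) + 5500 = \left(- \frac{30867237}{470419} + 30740\right) + 5500 = \frac{14429812823}{470419} + 5500 = \frac{17017117323}{470419}$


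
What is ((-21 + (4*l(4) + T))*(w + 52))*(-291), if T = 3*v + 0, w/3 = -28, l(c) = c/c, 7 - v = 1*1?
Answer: 9312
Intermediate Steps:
v = 6 (v = 7 - 1 = 6)
l(c) = 1
w = -84 (w = 3*(-28) = -84)
T = 18 (T = 3*6 + 0 = 18 + 0 = 18)
((-21 + (4*l(4) + T))*(w + 52))*(-291) = ((-21 + (4*1 + 18))*(-84 + 52))*(-291) = ((-21 + (4 + 18))*(-32))*(-291) = ((-21 + 22)*(-32))*(-291) = (1*(-32))*(-291) = -32*(-291) = 9312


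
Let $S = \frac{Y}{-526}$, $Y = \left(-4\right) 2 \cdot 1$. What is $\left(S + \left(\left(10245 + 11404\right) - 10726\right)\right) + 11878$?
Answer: $\frac{5996667}{263} \approx 22801.0$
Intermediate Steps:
$Y = -8$ ($Y = \left(-8\right) 1 = -8$)
$S = \frac{4}{263}$ ($S = - \frac{8}{-526} = \left(-8\right) \left(- \frac{1}{526}\right) = \frac{4}{263} \approx 0.015209$)
$\left(S + \left(\left(10245 + 11404\right) - 10726\right)\right) + 11878 = \left(\frac{4}{263} + \left(\left(10245 + 11404\right) - 10726\right)\right) + 11878 = \left(\frac{4}{263} + \left(21649 - 10726\right)\right) + 11878 = \left(\frac{4}{263} + 10923\right) + 11878 = \frac{2872753}{263} + 11878 = \frac{5996667}{263}$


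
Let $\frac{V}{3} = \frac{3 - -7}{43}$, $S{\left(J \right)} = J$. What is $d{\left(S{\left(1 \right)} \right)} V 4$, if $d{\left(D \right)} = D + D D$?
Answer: $\frac{240}{43} \approx 5.5814$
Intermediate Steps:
$V = \frac{30}{43}$ ($V = 3 \frac{3 - -7}{43} = 3 \left(3 + 7\right) \frac{1}{43} = 3 \cdot 10 \cdot \frac{1}{43} = 3 \cdot \frac{10}{43} = \frac{30}{43} \approx 0.69767$)
$d{\left(D \right)} = D + D^{2}$
$d{\left(S{\left(1 \right)} \right)} V 4 = 1 \left(1 + 1\right) \frac{30}{43} \cdot 4 = 1 \cdot 2 \cdot \frac{30}{43} \cdot 4 = 2 \cdot \frac{30}{43} \cdot 4 = \frac{60}{43} \cdot 4 = \frac{240}{43}$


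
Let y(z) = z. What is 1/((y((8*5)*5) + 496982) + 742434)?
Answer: 1/1239616 ≈ 8.0670e-7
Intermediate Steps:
1/((y((8*5)*5) + 496982) + 742434) = 1/(((8*5)*5 + 496982) + 742434) = 1/((40*5 + 496982) + 742434) = 1/((200 + 496982) + 742434) = 1/(497182 + 742434) = 1/1239616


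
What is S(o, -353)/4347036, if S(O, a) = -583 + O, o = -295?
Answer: -439/2173518 ≈ -0.00020198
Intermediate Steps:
S(o, -353)/4347036 = (-583 - 295)/4347036 = -878*1/4347036 = -439/2173518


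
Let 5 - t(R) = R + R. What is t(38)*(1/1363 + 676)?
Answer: -65418619/1363 ≈ -47996.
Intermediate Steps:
t(R) = 5 - 2*R (t(R) = 5 - (R + R) = 5 - 2*R)
t(38)*(1/1363 + 676) = (5 - 2*38)*(1/1363 + 676) = (5 - 76)*(1/1363 + 676) = -71*921389/1363 = -65418619/1363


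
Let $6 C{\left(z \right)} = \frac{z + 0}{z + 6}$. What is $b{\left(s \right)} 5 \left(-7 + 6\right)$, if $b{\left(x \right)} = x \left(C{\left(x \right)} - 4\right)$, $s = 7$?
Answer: $\frac{10675}{78} \approx 136.86$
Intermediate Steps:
$C{\left(z \right)} = \frac{z}{6 \left(6 + z\right)}$ ($C{\left(z \right)} = \frac{\left(z + 0\right) \frac{1}{z + 6}}{6} = \frac{z \frac{1}{6 + z}}{6} = \frac{z}{6 \left(6 + z\right)}$)
$b{\left(x \right)} = x \left(-4 + \frac{x}{6 \left(6 + x\right)}\right)$ ($b{\left(x \right)} = x \left(\frac{x}{6 \left(6 + x\right)} - 4\right) = x \left(-4 + \frac{x}{6 \left(6 + x\right)}\right)$)
$b{\left(s \right)} 5 \left(-7 + 6\right) = \frac{1}{6} \cdot 7 \frac{1}{6 + 7} \left(-144 - 161\right) 5 \left(-7 + 6\right) = \frac{1}{6} \cdot 7 \cdot \frac{1}{13} \left(-144 - 161\right) 5 \left(-1\right) = \frac{1}{6} \cdot 7 \cdot \frac{1}{13} \left(-305\right) \left(-5\right) = \left(- \frac{2135}{78}\right) \left(-5\right) = \frac{10675}{78}$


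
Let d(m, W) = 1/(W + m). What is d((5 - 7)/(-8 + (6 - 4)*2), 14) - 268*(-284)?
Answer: 2207250/29 ≈ 76112.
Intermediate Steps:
d((5 - 7)/(-8 + (6 - 4)*2), 14) - 268*(-284) = 1/(14 + (5 - 7)/(-8 + (6 - 4)*2)) - 268*(-284) = 1/(14 - 2/(-8 + 2*2)) + 76112 = 1/(14 - 2/(-8 + 4)) + 76112 = 1/(14 - 2/(-4)) + 76112 = 1/(14 - 2*(-1/4)) + 76112 = 1/(14 + 1/2) + 76112 = 1/(29/2) + 76112 = 2/29 + 76112 = 2207250/29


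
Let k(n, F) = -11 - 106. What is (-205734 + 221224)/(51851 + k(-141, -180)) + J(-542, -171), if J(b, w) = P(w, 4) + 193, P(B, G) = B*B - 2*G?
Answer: 761170087/25867 ≈ 29426.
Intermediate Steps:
P(B, G) = B² - 2*G
k(n, F) = -117
J(b, w) = 185 + w² (J(b, w) = (w² - 2*4) + 193 = (w² - 8) + 193 = (-8 + w²) + 193 = 185 + w²)
(-205734 + 221224)/(51851 + k(-141, -180)) + J(-542, -171) = (-205734 + 221224)/(51851 - 117) + (185 + (-171)²) = 15490/51734 + (185 + 29241) = 15490*(1/51734) + 29426 = 7745/25867 + 29426 = 761170087/25867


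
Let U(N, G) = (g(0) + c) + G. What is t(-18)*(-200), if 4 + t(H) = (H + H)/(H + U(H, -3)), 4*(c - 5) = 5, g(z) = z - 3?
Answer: 28000/71 ≈ 394.37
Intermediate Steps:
g(z) = -3 + z
c = 25/4 (c = 5 + (¼)*5 = 5 + 5/4 = 25/4 ≈ 6.2500)
U(N, G) = 13/4 + G (U(N, G) = ((-3 + 0) + 25/4) + G = (-3 + 25/4) + G = 13/4 + G)
t(H) = -4 + 2*H/(¼ + H) (t(H) = -4 + (H + H)/(H + (13/4 - 3)) = -4 + (2*H)/(H + ¼) = -4 + (2*H)/(¼ + H) = -4 + 2*H/(¼ + H))
t(-18)*(-200) = (4*(-1 - 2*(-18))/(1 + 4*(-18)))*(-200) = (4*(-1 + 36)/(1 - 72))*(-200) = (4*35/(-71))*(-200) = (4*(-1/71)*35)*(-200) = -140/71*(-200) = 28000/71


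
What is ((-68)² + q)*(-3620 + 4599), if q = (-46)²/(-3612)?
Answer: 4087269197/903 ≈ 4.5263e+6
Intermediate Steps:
q = -529/903 (q = 2116*(-1/3612) = -529/903 ≈ -0.58582)
((-68)² + q)*(-3620 + 4599) = ((-68)² - 529/903)*(-3620 + 4599) = (4624 - 529/903)*979 = (4174943/903)*979 = 4087269197/903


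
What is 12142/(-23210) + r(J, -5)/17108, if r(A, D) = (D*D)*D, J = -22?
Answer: -105313293/198538340 ≈ -0.53044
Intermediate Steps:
r(A, D) = D³ (r(A, D) = D²*D = D³)
12142/(-23210) + r(J, -5)/17108 = 12142/(-23210) + (-5)³/17108 = 12142*(-1/23210) - 125*1/17108 = -6071/11605 - 125/17108 = -105313293/198538340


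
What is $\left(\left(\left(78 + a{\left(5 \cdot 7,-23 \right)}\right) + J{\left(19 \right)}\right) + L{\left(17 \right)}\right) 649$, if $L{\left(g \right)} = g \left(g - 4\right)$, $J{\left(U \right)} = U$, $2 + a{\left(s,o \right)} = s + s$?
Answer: $250514$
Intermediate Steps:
$a{\left(s,o \right)} = -2 + 2 s$ ($a{\left(s,o \right)} = -2 + \left(s + s\right) = -2 + 2 s$)
$L{\left(g \right)} = g \left(-4 + g\right)$
$\left(\left(\left(78 + a{\left(5 \cdot 7,-23 \right)}\right) + J{\left(19 \right)}\right) + L{\left(17 \right)}\right) 649 = \left(\left(\left(78 - \left(2 - 2 \cdot 5 \cdot 7\right)\right) + 19\right) + 17 \left(-4 + 17\right)\right) 649 = \left(\left(\left(78 + \left(-2 + 2 \cdot 35\right)\right) + 19\right) + 17 \cdot 13\right) 649 = \left(\left(\left(78 + \left(-2 + 70\right)\right) + 19\right) + 221\right) 649 = \left(\left(\left(78 + 68\right) + 19\right) + 221\right) 649 = \left(\left(146 + 19\right) + 221\right) 649 = \left(165 + 221\right) 649 = 386 \cdot 649 = 250514$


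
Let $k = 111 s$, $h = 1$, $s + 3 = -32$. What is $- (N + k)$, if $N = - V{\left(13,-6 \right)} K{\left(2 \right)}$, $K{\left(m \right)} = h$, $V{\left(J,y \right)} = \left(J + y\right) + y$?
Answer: $3886$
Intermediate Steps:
$V{\left(J,y \right)} = J + 2 y$
$s = -35$ ($s = -3 - 32 = -35$)
$k = -3885$ ($k = 111 \left(-35\right) = -3885$)
$K{\left(m \right)} = 1$
$N = -1$ ($N = - (13 + 2 \left(-6\right)) 1 = - (13 - 12) 1 = \left(-1\right) 1 \cdot 1 = \left(-1\right) 1 = -1$)
$- (N + k) = - (-1 - 3885) = \left(-1\right) \left(-3886\right) = 3886$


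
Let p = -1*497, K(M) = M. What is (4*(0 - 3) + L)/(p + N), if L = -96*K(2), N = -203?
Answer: 51/175 ≈ 0.29143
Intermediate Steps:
L = -192 (L = -96*2 = -192)
p = -497
(4*(0 - 3) + L)/(p + N) = (4*(0 - 3) - 192)/(-497 - 203) = (4*(-3) - 192)/(-700) = (-12 - 192)*(-1/700) = -204*(-1/700) = 51/175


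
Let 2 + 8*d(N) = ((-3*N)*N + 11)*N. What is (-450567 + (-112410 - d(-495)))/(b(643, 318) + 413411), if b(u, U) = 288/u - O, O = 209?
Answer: -118427898821/1062756696 ≈ -111.43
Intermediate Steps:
b(u, U) = -209 + 288/u (b(u, U) = 288/u - 1*209 = 288/u - 209 = -209 + 288/u)
d(N) = -¼ + N*(11 - 3*N²)/8 (d(N) = -¼ + (((-3*N)*N + 11)*N)/8 = -¼ + ((-3*N² + 11)*N)/8 = -¼ + ((11 - 3*N²)*N)/8 = -¼ + (N*(11 - 3*N²))/8 = -¼ + N*(11 - 3*N²)/8)
(-450567 + (-112410 - d(-495)))/(b(643, 318) + 413411) = (-450567 + (-112410 - (-¼ - 3/8*(-495)³ + (11/8)*(-495))))/((-209 + 288/643) + 413411) = (-450567 + (-112410 - (-¼ - 3/8*(-121287375) - 5445/8)))/((-209 + 288*(1/643)) + 413411) = (-450567 + (-112410 - (-¼ + 363862125/8 - 5445/8)))/((-209 + 288/643) + 413411) = (-450567 + (-112410 - 1*181928339/4))/(-134099/643 + 413411) = (-450567 + (-112410 - 181928339/4))/(265689174/643) = (-450567 - 182377979/4)*(643/265689174) = -184180247/4*643/265689174 = -118427898821/1062756696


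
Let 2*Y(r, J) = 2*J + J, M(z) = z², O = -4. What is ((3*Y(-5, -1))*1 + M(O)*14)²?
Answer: 192721/4 ≈ 48180.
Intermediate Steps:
Y(r, J) = 3*J/2 (Y(r, J) = (2*J + J)/2 = (3*J)/2 = 3*J/2)
((3*Y(-5, -1))*1 + M(O)*14)² = ((3*((3/2)*(-1)))*1 + (-4)²*14)² = ((3*(-3/2))*1 + 16*14)² = (-9/2*1 + 224)² = (-9/2 + 224)² = (439/2)² = 192721/4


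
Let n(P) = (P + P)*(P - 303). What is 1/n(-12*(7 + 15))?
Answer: 1/299376 ≈ 3.3403e-6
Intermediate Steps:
n(P) = 2*P*(-303 + P) (n(P) = (2*P)*(-303 + P) = 2*P*(-303 + P))
1/n(-12*(7 + 15)) = 1/(2*(-12*(7 + 15))*(-303 - 12*(7 + 15))) = 1/(2*(-12*22)*(-303 - 12*22)) = 1/(2*(-264)*(-303 - 264)) = 1/(2*(-264)*(-567)) = 1/299376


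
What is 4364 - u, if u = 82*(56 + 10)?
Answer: -1048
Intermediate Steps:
u = 5412 (u = 82*66 = 5412)
4364 - u = 4364 - 1*5412 = 4364 - 5412 = -1048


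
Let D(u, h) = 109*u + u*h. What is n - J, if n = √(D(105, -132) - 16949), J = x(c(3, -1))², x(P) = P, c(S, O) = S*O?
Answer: -9 + 2*I*√4841 ≈ -9.0 + 139.15*I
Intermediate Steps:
c(S, O) = O*S
D(u, h) = 109*u + h*u
J = 9 (J = (-1*3)² = (-3)² = 9)
n = 2*I*√4841 (n = √(105*(109 - 132) - 16949) = √(105*(-23) - 16949) = √(-2415 - 16949) = √(-19364) = 2*I*√4841 ≈ 139.15*I)
n - J = 2*I*√4841 - 1*9 = 2*I*√4841 - 9 = -9 + 2*I*√4841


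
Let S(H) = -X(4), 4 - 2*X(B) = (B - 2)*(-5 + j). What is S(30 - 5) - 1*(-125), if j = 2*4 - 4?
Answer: 122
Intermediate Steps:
j = 4 (j = 8 - 4 = 4)
X(B) = 1 + B/2 (X(B) = 2 - (B - 2)*(-5 + 4)/2 = 2 - (-2 + B)*(-1)/2 = 2 - (2 - B)/2 = 2 + (-1 + B/2) = 1 + B/2)
S(H) = -3 (S(H) = -(1 + (½)*4) = -(1 + 2) = -1*3 = -3)
S(30 - 5) - 1*(-125) = -3 - 1*(-125) = -3 + 125 = 122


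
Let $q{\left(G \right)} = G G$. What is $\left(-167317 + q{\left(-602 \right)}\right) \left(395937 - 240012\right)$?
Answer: $30418940475$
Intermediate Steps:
$q{\left(G \right)} = G^{2}$
$\left(-167317 + q{\left(-602 \right)}\right) \left(395937 - 240012\right) = \left(-167317 + \left(-602\right)^{2}\right) \left(395937 - 240012\right) = \left(-167317 + 362404\right) 155925 = 195087 \cdot 155925 = 30418940475$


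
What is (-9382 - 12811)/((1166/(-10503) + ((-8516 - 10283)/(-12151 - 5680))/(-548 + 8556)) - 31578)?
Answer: 3025773799520472/4305331435673573 ≈ 0.70280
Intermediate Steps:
(-9382 - 12811)/((1166/(-10503) + ((-8516 - 10283)/(-12151 - 5680))/(-548 + 8556)) - 31578) = -22193/((1166*(-1/10503) - 18799/(-17831)/8008) - 31578) = -22193/((-1166/10503 - 18799*(-1/17831)*(1/8008)) - 31578) = -22193/((-1166/10503 + (1709/1621)*(1/8008)) - 31578) = -22193/((-1166/10503 + 1709/12980968) - 31578) = -22193/(-15117859061/136339106904 - 31578) = -22193/(-4305331435673573/136339106904) = -22193*(-136339106904/4305331435673573) = 3025773799520472/4305331435673573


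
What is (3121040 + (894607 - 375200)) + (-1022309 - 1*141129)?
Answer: 2477009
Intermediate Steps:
(3121040 + (894607 - 375200)) + (-1022309 - 1*141129) = (3121040 + 519407) + (-1022309 - 141129) = 3640447 - 1163438 = 2477009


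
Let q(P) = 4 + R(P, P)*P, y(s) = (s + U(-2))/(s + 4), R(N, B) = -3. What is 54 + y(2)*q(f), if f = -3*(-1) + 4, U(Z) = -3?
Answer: 341/6 ≈ 56.833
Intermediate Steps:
y(s) = (-3 + s)/(4 + s) (y(s) = (s - 3)/(s + 4) = (-3 + s)/(4 + s))
f = 7 (f = 3 + 4 = 7)
q(P) = 4 - 3*P
54 + y(2)*q(f) = 54 + ((-3 + 2)/(4 + 2))*(4 - 3*7) = 54 + (-1/6)*(4 - 21) = 54 + ((1/6)*(-1))*(-17) = 54 - 1/6*(-17) = 54 + 17/6 = 341/6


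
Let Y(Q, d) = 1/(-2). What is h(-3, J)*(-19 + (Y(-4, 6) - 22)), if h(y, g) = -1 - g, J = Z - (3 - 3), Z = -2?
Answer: -83/2 ≈ -41.500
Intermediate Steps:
Y(Q, d) = -½
J = -2 (J = -2 - (3 - 3) = -2 - 1*0 = -2 + 0 = -2)
h(-3, J)*(-19 + (Y(-4, 6) - 22)) = (-1 - 1*(-2))*(-19 + (-½ - 22)) = (-1 + 2)*(-19 - 45/2) = 1*(-83/2) = -83/2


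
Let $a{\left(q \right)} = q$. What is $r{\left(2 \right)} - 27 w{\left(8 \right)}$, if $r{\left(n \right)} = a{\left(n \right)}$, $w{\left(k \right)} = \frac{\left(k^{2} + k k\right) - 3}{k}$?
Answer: $- \frac{3359}{8} \approx -419.88$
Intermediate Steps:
$w{\left(k \right)} = \frac{-3 + 2 k^{2}}{k}$ ($w{\left(k \right)} = \frac{\left(k^{2} + k^{2}\right) - 3}{k} = \frac{2 k^{2} - 3}{k} = \frac{-3 + 2 k^{2}}{k}$)
$r{\left(n \right)} = n$
$r{\left(2 \right)} - 27 w{\left(8 \right)} = 2 - 27 \left(- \frac{3}{8} + 2 \cdot 8\right) = 2 - 27 \left(\left(-3\right) \frac{1}{8} + 16\right) = 2 - 27 \left(- \frac{3}{8} + 16\right) = 2 - \frac{3375}{8} = - \frac{3359}{8}$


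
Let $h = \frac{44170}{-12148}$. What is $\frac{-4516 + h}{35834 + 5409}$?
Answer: $- \frac{27452269}{250509982} \approx -0.10959$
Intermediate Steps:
$h = - \frac{22085}{6074}$ ($h = 44170 \left(- \frac{1}{12148}\right) = - \frac{22085}{6074} \approx -3.636$)
$\frac{-4516 + h}{35834 + 5409} = \frac{-4516 - \frac{22085}{6074}}{35834 + 5409} = - \frac{27452269}{6074 \cdot 41243} = \left(- \frac{27452269}{6074}\right) \frac{1}{41243} = - \frac{27452269}{250509982}$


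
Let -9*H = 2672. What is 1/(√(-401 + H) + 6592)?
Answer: 59328/391096457 - 3*I*√6281/391096457 ≈ 0.0001517 - 6.0793e-7*I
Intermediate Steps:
H = -2672/9 (H = -⅑*2672 = -2672/9 ≈ -296.89)
1/(√(-401 + H) + 6592) = 1/(√(-401 - 2672/9) + 6592) = 1/(√(-6281/9) + 6592) = 1/(I*√6281/3 + 6592) = 1/(6592 + I*√6281/3)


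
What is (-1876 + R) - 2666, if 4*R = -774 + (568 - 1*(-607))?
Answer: -17767/4 ≈ -4441.8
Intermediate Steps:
R = 401/4 (R = (-774 + (568 - 1*(-607)))/4 = (-774 + (568 + 607))/4 = (-774 + 1175)/4 = (¼)*401 = 401/4 ≈ 100.25)
(-1876 + R) - 2666 = (-1876 + 401/4) - 2666 = -7103/4 - 2666 = -17767/4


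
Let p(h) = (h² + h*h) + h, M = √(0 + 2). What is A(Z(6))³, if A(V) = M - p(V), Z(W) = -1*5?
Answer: -91395 + 6077*√2 ≈ -82801.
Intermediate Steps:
M = √2 ≈ 1.4142
p(h) = h + 2*h² (p(h) = (h² + h²) + h = 2*h² + h = h + 2*h²)
Z(W) = -5
A(V) = √2 - V*(1 + 2*V)
A(Z(6))³ = (√2 - 1*(-5)*(1 + 2*(-5)))³ = (√2 - 1*(-5)*(1 - 10))³ = (√2 - 1*(-5)*(-9))³ = (√2 - 45)³ = (-45 + √2)³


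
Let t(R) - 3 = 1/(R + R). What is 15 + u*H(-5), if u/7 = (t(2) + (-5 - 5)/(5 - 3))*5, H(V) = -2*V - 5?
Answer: -1165/4 ≈ -291.25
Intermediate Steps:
t(R) = 3 + 1/(2*R) (t(R) = 3 + 1/(R + R) = 3 + 1/(2*R))
H(V) = -5 - 2*V
u = -245/4 (u = 7*(((3 + (½)/2) + (-5 - 5)/(5 - 3))*5) = 7*(((3 + (½)*(½)) - 10/2)*5) = 7*(((3 + ¼) - 10*½)*5) = 7*((13/4 - 5)*5) = 7*(-7/4*5) = 7*(-35/4) = -245/4 ≈ -61.250)
15 + u*H(-5) = 15 - 245*(-5 - 2*(-5))/4 = 15 - 245*(-5 + 10)/4 = 15 - 245/4*5 = 15 - 1225/4 = -1165/4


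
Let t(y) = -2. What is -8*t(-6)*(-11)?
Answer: -176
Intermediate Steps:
-8*t(-6)*(-11) = -8*(-2)*(-11) = 16*(-11) = -176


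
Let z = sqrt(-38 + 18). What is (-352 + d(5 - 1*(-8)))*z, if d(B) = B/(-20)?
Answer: -7053*I*sqrt(5)/10 ≈ -1577.1*I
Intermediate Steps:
d(B) = -B/20 (d(B) = B*(-1/20) = -B/20)
z = 2*I*sqrt(5) (z = sqrt(-20) = 2*I*sqrt(5) ≈ 4.4721*I)
(-352 + d(5 - 1*(-8)))*z = (-352 - (5 - 1*(-8))/20)*(2*I*sqrt(5)) = (-352 - (5 + 8)/20)*(2*I*sqrt(5)) = (-352 - 1/20*13)*(2*I*sqrt(5)) = (-352 - 13/20)*(2*I*sqrt(5)) = -7053*I*sqrt(5)/10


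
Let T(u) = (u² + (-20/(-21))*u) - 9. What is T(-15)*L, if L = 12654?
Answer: 17867448/7 ≈ 2.5525e+6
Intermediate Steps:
T(u) = -9 + u² + 20*u/21 (T(u) = (u² + (-20*(-1/21))*u) - 9 = (u² + 20*u/21) - 9 = -9 + u² + 20*u/21)
T(-15)*L = (-9 + (-15)² + (20/21)*(-15))*12654 = (-9 + 225 - 100/7)*12654 = (1412/7)*12654 = 17867448/7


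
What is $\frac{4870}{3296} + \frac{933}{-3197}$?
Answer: $\frac{6247111}{5268656} \approx 1.1857$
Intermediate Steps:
$\frac{4870}{3296} + \frac{933}{-3197} = 4870 \cdot \frac{1}{3296} + 933 \left(- \frac{1}{3197}\right) = \frac{2435}{1648} - \frac{933}{3197} = \frac{6247111}{5268656}$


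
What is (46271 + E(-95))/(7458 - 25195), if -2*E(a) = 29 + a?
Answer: -46304/17737 ≈ -2.6106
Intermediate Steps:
E(a) = -29/2 - a/2 (E(a) = -(29 + a)/2 = -29/2 - a/2)
(46271 + E(-95))/(7458 - 25195) = (46271 + (-29/2 - ½*(-95)))/(7458 - 25195) = (46271 + (-29/2 + 95/2))/(-17737) = (46271 + 33)*(-1/17737) = 46304*(-1/17737) = -46304/17737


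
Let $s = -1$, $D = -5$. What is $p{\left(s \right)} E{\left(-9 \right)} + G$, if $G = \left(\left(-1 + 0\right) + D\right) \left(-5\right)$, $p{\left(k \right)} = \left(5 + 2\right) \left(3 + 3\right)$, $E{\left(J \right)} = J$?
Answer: $-348$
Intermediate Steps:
$p{\left(k \right)} = 42$ ($p{\left(k \right)} = 7 \cdot 6 = 42$)
$G = 30$ ($G = \left(\left(-1 + 0\right) - 5\right) \left(-5\right) = \left(-1 - 5\right) \left(-5\right) = \left(-6\right) \left(-5\right) = 30$)
$p{\left(s \right)} E{\left(-9 \right)} + G = 42 \left(-9\right) + 30 = -378 + 30 = -348$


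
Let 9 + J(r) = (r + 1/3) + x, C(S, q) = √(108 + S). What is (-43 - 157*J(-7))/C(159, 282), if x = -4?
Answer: 9134*√267/801 ≈ 186.33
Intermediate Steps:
J(r) = -38/3 + r (J(r) = -9 + ((r + 1/3) - 4) = -9 + ((r + ⅓) - 4) = -9 + ((⅓ + r) - 4) = -9 + (-11/3 + r) = -38/3 + r)
(-43 - 157*J(-7))/C(159, 282) = (-43 - 157*(-38/3 - 7))/(√(108 + 159)) = (-43 - 157*(-59/3))/(√267) = (-43 + 9263/3)*(√267/267) = 9134*(√267/267)/3 = 9134*√267/801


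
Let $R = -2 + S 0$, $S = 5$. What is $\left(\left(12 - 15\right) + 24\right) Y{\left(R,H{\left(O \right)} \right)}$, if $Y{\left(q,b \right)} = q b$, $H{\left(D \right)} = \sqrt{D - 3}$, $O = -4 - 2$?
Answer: $- 126 i \approx - 126.0 i$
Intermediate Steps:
$O = -6$ ($O = -4 - 2 = -6$)
$R = -2$ ($R = -2 + 5 \cdot 0 = -2 + 0 = -2$)
$H{\left(D \right)} = \sqrt{-3 + D}$
$Y{\left(q,b \right)} = b q$
$\left(\left(12 - 15\right) + 24\right) Y{\left(R,H{\left(O \right)} \right)} = \left(\left(12 - 15\right) + 24\right) \sqrt{-3 - 6} \left(-2\right) = \left(-3 + 24\right) \sqrt{-9} \left(-2\right) = 21 \cdot 3 i \left(-2\right) = 21 \left(- 6 i\right) = - 126 i$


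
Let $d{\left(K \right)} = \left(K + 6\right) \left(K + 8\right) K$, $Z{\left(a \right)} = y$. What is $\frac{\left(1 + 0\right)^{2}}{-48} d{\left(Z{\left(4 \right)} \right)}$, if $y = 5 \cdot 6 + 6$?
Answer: $-1386$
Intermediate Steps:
$y = 36$ ($y = 30 + 6 = 36$)
$Z{\left(a \right)} = 36$
$d{\left(K \right)} = K \left(6 + K\right) \left(8 + K\right)$ ($d{\left(K \right)} = \left(6 + K\right) \left(8 + K\right) K = K \left(6 + K\right) \left(8 + K\right)$)
$\frac{\left(1 + 0\right)^{2}}{-48} d{\left(Z{\left(4 \right)} \right)} = \frac{\left(1 + 0\right)^{2}}{-48} \cdot 36 \left(48 + 36^{2} + 14 \cdot 36\right) = 1^{2} \left(- \frac{1}{48}\right) 36 \left(48 + 1296 + 504\right) = 1 \left(- \frac{1}{48}\right) 36 \cdot 1848 = \left(- \frac{1}{48}\right) 66528 = -1386$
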